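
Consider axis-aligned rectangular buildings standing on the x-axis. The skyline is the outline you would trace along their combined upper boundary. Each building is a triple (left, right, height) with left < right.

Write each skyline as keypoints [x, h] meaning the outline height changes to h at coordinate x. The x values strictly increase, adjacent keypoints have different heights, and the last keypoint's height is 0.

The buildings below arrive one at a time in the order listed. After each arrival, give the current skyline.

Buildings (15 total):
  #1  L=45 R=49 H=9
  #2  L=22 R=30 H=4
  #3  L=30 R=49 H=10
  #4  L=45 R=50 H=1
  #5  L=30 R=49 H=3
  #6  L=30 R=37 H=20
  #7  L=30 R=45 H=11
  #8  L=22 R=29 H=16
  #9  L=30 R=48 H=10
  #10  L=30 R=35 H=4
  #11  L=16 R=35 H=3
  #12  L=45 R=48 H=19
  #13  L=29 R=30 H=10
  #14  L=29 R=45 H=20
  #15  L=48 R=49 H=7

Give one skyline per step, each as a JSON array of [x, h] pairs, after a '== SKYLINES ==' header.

== SKYLINES ==
[[45,9],[49,0]]
[[22,4],[30,0],[45,9],[49,0]]
[[22,4],[30,10],[49,0]]
[[22,4],[30,10],[49,1],[50,0]]
[[22,4],[30,10],[49,1],[50,0]]
[[22,4],[30,20],[37,10],[49,1],[50,0]]
[[22,4],[30,20],[37,11],[45,10],[49,1],[50,0]]
[[22,16],[29,4],[30,20],[37,11],[45,10],[49,1],[50,0]]
[[22,16],[29,4],[30,20],[37,11],[45,10],[49,1],[50,0]]
[[22,16],[29,4],[30,20],[37,11],[45,10],[49,1],[50,0]]
[[16,3],[22,16],[29,4],[30,20],[37,11],[45,10],[49,1],[50,0]]
[[16,3],[22,16],[29,4],[30,20],[37,11],[45,19],[48,10],[49,1],[50,0]]
[[16,3],[22,16],[29,10],[30,20],[37,11],[45,19],[48,10],[49,1],[50,0]]
[[16,3],[22,16],[29,20],[45,19],[48,10],[49,1],[50,0]]
[[16,3],[22,16],[29,20],[45,19],[48,10],[49,1],[50,0]]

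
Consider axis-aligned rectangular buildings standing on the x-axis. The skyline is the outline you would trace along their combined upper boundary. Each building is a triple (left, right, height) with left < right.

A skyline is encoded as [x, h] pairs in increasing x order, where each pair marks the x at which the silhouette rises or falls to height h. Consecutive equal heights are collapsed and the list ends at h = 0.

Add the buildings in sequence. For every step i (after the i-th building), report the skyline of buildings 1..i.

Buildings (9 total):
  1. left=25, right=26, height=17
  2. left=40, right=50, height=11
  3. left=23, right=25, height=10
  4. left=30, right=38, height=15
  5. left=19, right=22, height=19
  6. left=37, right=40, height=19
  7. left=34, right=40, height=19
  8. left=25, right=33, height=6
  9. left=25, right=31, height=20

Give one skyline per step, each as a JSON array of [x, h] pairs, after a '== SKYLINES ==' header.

== SKYLINES ==
[[25,17],[26,0]]
[[25,17],[26,0],[40,11],[50,0]]
[[23,10],[25,17],[26,0],[40,11],[50,0]]
[[23,10],[25,17],[26,0],[30,15],[38,0],[40,11],[50,0]]
[[19,19],[22,0],[23,10],[25,17],[26,0],[30,15],[38,0],[40,11],[50,0]]
[[19,19],[22,0],[23,10],[25,17],[26,0],[30,15],[37,19],[40,11],[50,0]]
[[19,19],[22,0],[23,10],[25,17],[26,0],[30,15],[34,19],[40,11],[50,0]]
[[19,19],[22,0],[23,10],[25,17],[26,6],[30,15],[34,19],[40,11],[50,0]]
[[19,19],[22,0],[23,10],[25,20],[31,15],[34,19],[40,11],[50,0]]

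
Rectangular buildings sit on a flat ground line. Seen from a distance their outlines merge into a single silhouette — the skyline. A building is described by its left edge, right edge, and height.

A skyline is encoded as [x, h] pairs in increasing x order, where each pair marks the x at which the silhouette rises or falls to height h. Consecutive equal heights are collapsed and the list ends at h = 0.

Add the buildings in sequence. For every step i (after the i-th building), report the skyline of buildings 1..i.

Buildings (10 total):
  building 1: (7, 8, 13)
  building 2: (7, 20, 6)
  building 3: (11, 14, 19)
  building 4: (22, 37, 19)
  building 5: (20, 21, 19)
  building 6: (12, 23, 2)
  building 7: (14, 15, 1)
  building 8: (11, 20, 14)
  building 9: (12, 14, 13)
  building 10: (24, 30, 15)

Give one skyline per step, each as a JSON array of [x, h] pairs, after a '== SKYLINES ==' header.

== SKYLINES ==
[[7,13],[8,0]]
[[7,13],[8,6],[20,0]]
[[7,13],[8,6],[11,19],[14,6],[20,0]]
[[7,13],[8,6],[11,19],[14,6],[20,0],[22,19],[37,0]]
[[7,13],[8,6],[11,19],[14,6],[20,19],[21,0],[22,19],[37,0]]
[[7,13],[8,6],[11,19],[14,6],[20,19],[21,2],[22,19],[37,0]]
[[7,13],[8,6],[11,19],[14,6],[20,19],[21,2],[22,19],[37,0]]
[[7,13],[8,6],[11,19],[14,14],[20,19],[21,2],[22,19],[37,0]]
[[7,13],[8,6],[11,19],[14,14],[20,19],[21,2],[22,19],[37,0]]
[[7,13],[8,6],[11,19],[14,14],[20,19],[21,2],[22,19],[37,0]]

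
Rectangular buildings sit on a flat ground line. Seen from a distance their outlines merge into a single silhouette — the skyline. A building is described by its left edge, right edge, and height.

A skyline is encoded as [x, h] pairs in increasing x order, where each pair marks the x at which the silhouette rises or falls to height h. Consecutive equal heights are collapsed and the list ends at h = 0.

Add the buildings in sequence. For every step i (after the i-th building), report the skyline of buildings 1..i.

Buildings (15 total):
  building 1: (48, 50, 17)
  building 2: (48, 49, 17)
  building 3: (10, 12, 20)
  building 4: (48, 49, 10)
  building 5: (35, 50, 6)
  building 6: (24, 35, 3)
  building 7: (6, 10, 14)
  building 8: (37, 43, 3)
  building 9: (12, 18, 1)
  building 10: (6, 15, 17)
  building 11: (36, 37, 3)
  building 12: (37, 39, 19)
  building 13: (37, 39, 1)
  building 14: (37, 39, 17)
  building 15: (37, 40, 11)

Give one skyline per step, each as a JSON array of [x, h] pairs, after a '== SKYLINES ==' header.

== SKYLINES ==
[[48,17],[50,0]]
[[48,17],[50,0]]
[[10,20],[12,0],[48,17],[50,0]]
[[10,20],[12,0],[48,17],[50,0]]
[[10,20],[12,0],[35,6],[48,17],[50,0]]
[[10,20],[12,0],[24,3],[35,6],[48,17],[50,0]]
[[6,14],[10,20],[12,0],[24,3],[35,6],[48,17],[50,0]]
[[6,14],[10,20],[12,0],[24,3],[35,6],[48,17],[50,0]]
[[6,14],[10,20],[12,1],[18,0],[24,3],[35,6],[48,17],[50,0]]
[[6,17],[10,20],[12,17],[15,1],[18,0],[24,3],[35,6],[48,17],[50,0]]
[[6,17],[10,20],[12,17],[15,1],[18,0],[24,3],[35,6],[48,17],[50,0]]
[[6,17],[10,20],[12,17],[15,1],[18,0],[24,3],[35,6],[37,19],[39,6],[48,17],[50,0]]
[[6,17],[10,20],[12,17],[15,1],[18,0],[24,3],[35,6],[37,19],[39,6],[48,17],[50,0]]
[[6,17],[10,20],[12,17],[15,1],[18,0],[24,3],[35,6],[37,19],[39,6],[48,17],[50,0]]
[[6,17],[10,20],[12,17],[15,1],[18,0],[24,3],[35,6],[37,19],[39,11],[40,6],[48,17],[50,0]]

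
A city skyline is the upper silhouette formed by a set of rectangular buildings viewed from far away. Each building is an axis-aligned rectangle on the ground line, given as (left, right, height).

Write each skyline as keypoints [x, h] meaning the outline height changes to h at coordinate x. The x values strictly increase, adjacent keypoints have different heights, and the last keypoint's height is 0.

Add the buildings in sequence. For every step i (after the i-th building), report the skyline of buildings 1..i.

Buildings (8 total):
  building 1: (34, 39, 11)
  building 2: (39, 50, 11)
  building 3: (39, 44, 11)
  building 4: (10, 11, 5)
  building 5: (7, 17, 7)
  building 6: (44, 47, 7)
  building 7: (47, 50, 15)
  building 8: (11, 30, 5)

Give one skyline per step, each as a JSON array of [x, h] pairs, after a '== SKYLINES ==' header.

== SKYLINES ==
[[34,11],[39,0]]
[[34,11],[50,0]]
[[34,11],[50,0]]
[[10,5],[11,0],[34,11],[50,0]]
[[7,7],[17,0],[34,11],[50,0]]
[[7,7],[17,0],[34,11],[50,0]]
[[7,7],[17,0],[34,11],[47,15],[50,0]]
[[7,7],[17,5],[30,0],[34,11],[47,15],[50,0]]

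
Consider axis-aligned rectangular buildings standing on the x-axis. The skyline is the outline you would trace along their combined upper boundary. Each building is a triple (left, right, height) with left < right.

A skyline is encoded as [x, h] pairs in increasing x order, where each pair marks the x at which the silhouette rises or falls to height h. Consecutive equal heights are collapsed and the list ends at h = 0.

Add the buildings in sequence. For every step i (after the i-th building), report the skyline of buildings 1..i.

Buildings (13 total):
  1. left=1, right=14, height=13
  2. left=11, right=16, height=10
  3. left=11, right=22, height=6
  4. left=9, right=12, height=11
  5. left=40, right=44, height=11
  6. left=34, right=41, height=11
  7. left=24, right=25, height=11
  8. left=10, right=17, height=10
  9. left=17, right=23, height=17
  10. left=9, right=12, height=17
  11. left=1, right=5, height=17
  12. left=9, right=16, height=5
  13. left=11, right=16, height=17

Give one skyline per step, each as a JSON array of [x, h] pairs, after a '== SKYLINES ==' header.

== SKYLINES ==
[[1,13],[14,0]]
[[1,13],[14,10],[16,0]]
[[1,13],[14,10],[16,6],[22,0]]
[[1,13],[14,10],[16,6],[22,0]]
[[1,13],[14,10],[16,6],[22,0],[40,11],[44,0]]
[[1,13],[14,10],[16,6],[22,0],[34,11],[44,0]]
[[1,13],[14,10],[16,6],[22,0],[24,11],[25,0],[34,11],[44,0]]
[[1,13],[14,10],[17,6],[22,0],[24,11],[25,0],[34,11],[44,0]]
[[1,13],[14,10],[17,17],[23,0],[24,11],[25,0],[34,11],[44,0]]
[[1,13],[9,17],[12,13],[14,10],[17,17],[23,0],[24,11],[25,0],[34,11],[44,0]]
[[1,17],[5,13],[9,17],[12,13],[14,10],[17,17],[23,0],[24,11],[25,0],[34,11],[44,0]]
[[1,17],[5,13],[9,17],[12,13],[14,10],[17,17],[23,0],[24,11],[25,0],[34,11],[44,0]]
[[1,17],[5,13],[9,17],[16,10],[17,17],[23,0],[24,11],[25,0],[34,11],[44,0]]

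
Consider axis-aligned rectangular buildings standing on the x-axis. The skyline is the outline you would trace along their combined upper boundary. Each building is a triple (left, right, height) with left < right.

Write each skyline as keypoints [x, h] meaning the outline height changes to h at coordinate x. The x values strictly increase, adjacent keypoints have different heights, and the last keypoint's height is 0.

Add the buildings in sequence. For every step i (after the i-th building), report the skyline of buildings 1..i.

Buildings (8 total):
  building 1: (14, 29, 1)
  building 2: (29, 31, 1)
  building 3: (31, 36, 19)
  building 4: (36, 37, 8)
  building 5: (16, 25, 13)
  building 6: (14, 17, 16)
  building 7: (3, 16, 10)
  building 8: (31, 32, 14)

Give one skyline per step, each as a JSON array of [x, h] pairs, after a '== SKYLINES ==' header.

== SKYLINES ==
[[14,1],[29,0]]
[[14,1],[31,0]]
[[14,1],[31,19],[36,0]]
[[14,1],[31,19],[36,8],[37,0]]
[[14,1],[16,13],[25,1],[31,19],[36,8],[37,0]]
[[14,16],[17,13],[25,1],[31,19],[36,8],[37,0]]
[[3,10],[14,16],[17,13],[25,1],[31,19],[36,8],[37,0]]
[[3,10],[14,16],[17,13],[25,1],[31,19],[36,8],[37,0]]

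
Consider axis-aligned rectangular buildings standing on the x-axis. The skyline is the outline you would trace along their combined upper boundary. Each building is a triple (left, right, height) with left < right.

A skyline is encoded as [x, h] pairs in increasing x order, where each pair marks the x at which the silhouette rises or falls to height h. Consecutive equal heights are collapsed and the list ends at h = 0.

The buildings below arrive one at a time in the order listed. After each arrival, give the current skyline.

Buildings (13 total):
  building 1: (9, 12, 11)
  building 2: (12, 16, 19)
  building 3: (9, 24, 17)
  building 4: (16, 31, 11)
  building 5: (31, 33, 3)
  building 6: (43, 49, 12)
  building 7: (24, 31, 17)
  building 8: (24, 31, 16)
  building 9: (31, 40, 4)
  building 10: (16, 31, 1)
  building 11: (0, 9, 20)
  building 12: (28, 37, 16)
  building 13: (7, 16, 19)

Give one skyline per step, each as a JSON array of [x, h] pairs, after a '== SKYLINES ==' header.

== SKYLINES ==
[[9,11],[12,0]]
[[9,11],[12,19],[16,0]]
[[9,17],[12,19],[16,17],[24,0]]
[[9,17],[12,19],[16,17],[24,11],[31,0]]
[[9,17],[12,19],[16,17],[24,11],[31,3],[33,0]]
[[9,17],[12,19],[16,17],[24,11],[31,3],[33,0],[43,12],[49,0]]
[[9,17],[12,19],[16,17],[31,3],[33,0],[43,12],[49,0]]
[[9,17],[12,19],[16,17],[31,3],[33,0],[43,12],[49,0]]
[[9,17],[12,19],[16,17],[31,4],[40,0],[43,12],[49,0]]
[[9,17],[12,19],[16,17],[31,4],[40,0],[43,12],[49,0]]
[[0,20],[9,17],[12,19],[16,17],[31,4],[40,0],[43,12],[49,0]]
[[0,20],[9,17],[12,19],[16,17],[31,16],[37,4],[40,0],[43,12],[49,0]]
[[0,20],[9,19],[16,17],[31,16],[37,4],[40,0],[43,12],[49,0]]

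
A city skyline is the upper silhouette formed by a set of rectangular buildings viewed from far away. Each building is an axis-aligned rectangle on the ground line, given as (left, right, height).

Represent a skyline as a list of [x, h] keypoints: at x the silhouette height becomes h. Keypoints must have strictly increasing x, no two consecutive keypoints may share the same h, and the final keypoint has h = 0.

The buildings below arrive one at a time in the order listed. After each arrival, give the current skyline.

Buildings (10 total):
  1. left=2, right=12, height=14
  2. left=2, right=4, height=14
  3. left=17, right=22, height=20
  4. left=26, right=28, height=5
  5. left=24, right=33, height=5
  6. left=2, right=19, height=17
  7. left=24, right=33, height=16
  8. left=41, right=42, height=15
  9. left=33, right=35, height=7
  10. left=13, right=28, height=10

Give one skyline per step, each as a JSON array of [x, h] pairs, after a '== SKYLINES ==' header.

== SKYLINES ==
[[2,14],[12,0]]
[[2,14],[12,0]]
[[2,14],[12,0],[17,20],[22,0]]
[[2,14],[12,0],[17,20],[22,0],[26,5],[28,0]]
[[2,14],[12,0],[17,20],[22,0],[24,5],[33,0]]
[[2,17],[17,20],[22,0],[24,5],[33,0]]
[[2,17],[17,20],[22,0],[24,16],[33,0]]
[[2,17],[17,20],[22,0],[24,16],[33,0],[41,15],[42,0]]
[[2,17],[17,20],[22,0],[24,16],[33,7],[35,0],[41,15],[42,0]]
[[2,17],[17,20],[22,10],[24,16],[33,7],[35,0],[41,15],[42,0]]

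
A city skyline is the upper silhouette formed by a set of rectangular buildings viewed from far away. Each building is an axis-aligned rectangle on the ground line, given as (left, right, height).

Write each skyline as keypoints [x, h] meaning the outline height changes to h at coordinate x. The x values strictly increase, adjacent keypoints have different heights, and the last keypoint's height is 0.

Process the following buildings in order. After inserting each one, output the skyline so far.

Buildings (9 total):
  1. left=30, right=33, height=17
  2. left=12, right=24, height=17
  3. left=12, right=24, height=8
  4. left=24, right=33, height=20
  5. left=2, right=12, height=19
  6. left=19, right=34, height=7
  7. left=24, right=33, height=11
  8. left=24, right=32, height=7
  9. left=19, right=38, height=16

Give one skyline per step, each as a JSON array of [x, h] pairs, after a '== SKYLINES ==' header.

== SKYLINES ==
[[30,17],[33,0]]
[[12,17],[24,0],[30,17],[33,0]]
[[12,17],[24,0],[30,17],[33,0]]
[[12,17],[24,20],[33,0]]
[[2,19],[12,17],[24,20],[33,0]]
[[2,19],[12,17],[24,20],[33,7],[34,0]]
[[2,19],[12,17],[24,20],[33,7],[34,0]]
[[2,19],[12,17],[24,20],[33,7],[34,0]]
[[2,19],[12,17],[24,20],[33,16],[38,0]]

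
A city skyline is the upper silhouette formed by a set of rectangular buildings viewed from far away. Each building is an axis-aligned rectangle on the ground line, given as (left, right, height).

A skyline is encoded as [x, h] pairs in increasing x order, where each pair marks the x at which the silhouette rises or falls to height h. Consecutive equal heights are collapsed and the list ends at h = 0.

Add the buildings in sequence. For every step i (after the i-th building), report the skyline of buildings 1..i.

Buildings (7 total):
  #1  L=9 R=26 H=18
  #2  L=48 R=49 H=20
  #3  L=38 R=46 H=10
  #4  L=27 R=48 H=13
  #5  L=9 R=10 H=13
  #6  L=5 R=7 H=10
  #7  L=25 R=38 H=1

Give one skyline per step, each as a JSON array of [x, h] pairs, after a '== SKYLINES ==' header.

== SKYLINES ==
[[9,18],[26,0]]
[[9,18],[26,0],[48,20],[49,0]]
[[9,18],[26,0],[38,10],[46,0],[48,20],[49,0]]
[[9,18],[26,0],[27,13],[48,20],[49,0]]
[[9,18],[26,0],[27,13],[48,20],[49,0]]
[[5,10],[7,0],[9,18],[26,0],[27,13],[48,20],[49,0]]
[[5,10],[7,0],[9,18],[26,1],[27,13],[48,20],[49,0]]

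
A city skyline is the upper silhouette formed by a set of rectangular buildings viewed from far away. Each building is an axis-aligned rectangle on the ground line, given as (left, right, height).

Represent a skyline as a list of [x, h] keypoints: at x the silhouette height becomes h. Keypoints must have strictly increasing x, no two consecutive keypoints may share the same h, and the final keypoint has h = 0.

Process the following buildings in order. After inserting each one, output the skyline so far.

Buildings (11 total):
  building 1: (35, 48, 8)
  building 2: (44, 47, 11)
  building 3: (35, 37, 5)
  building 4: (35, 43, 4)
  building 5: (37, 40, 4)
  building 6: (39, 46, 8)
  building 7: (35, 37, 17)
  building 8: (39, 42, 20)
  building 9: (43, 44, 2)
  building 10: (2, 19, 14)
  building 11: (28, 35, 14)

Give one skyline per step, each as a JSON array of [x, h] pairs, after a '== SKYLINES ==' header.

== SKYLINES ==
[[35,8],[48,0]]
[[35,8],[44,11],[47,8],[48,0]]
[[35,8],[44,11],[47,8],[48,0]]
[[35,8],[44,11],[47,8],[48,0]]
[[35,8],[44,11],[47,8],[48,0]]
[[35,8],[44,11],[47,8],[48,0]]
[[35,17],[37,8],[44,11],[47,8],[48,0]]
[[35,17],[37,8],[39,20],[42,8],[44,11],[47,8],[48,0]]
[[35,17],[37,8],[39,20],[42,8],[44,11],[47,8],[48,0]]
[[2,14],[19,0],[35,17],[37,8],[39,20],[42,8],[44,11],[47,8],[48,0]]
[[2,14],[19,0],[28,14],[35,17],[37,8],[39,20],[42,8],[44,11],[47,8],[48,0]]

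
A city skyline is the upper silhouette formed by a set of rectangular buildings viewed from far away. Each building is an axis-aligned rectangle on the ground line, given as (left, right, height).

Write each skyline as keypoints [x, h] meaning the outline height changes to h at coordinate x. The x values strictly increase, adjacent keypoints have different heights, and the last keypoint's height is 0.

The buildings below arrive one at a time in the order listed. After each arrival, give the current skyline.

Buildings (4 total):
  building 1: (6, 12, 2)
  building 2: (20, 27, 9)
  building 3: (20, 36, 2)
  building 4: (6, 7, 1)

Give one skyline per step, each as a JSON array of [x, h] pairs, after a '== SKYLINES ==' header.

== SKYLINES ==
[[6,2],[12,0]]
[[6,2],[12,0],[20,9],[27,0]]
[[6,2],[12,0],[20,9],[27,2],[36,0]]
[[6,2],[12,0],[20,9],[27,2],[36,0]]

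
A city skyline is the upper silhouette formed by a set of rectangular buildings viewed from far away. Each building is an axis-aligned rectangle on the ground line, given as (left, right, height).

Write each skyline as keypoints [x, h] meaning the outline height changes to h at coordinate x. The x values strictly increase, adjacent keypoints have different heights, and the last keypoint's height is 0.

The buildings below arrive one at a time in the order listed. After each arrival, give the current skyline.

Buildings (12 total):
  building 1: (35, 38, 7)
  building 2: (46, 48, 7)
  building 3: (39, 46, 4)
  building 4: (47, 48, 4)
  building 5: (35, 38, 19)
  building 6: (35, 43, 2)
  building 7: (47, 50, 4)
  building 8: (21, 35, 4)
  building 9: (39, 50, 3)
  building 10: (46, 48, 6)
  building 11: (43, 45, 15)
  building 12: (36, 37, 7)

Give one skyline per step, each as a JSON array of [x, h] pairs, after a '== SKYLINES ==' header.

== SKYLINES ==
[[35,7],[38,0]]
[[35,7],[38,0],[46,7],[48,0]]
[[35,7],[38,0],[39,4],[46,7],[48,0]]
[[35,7],[38,0],[39,4],[46,7],[48,0]]
[[35,19],[38,0],[39,4],[46,7],[48,0]]
[[35,19],[38,2],[39,4],[46,7],[48,0]]
[[35,19],[38,2],[39,4],[46,7],[48,4],[50,0]]
[[21,4],[35,19],[38,2],[39,4],[46,7],[48,4],[50,0]]
[[21,4],[35,19],[38,2],[39,4],[46,7],[48,4],[50,0]]
[[21,4],[35,19],[38,2],[39,4],[46,7],[48,4],[50,0]]
[[21,4],[35,19],[38,2],[39,4],[43,15],[45,4],[46,7],[48,4],[50,0]]
[[21,4],[35,19],[38,2],[39,4],[43,15],[45,4],[46,7],[48,4],[50,0]]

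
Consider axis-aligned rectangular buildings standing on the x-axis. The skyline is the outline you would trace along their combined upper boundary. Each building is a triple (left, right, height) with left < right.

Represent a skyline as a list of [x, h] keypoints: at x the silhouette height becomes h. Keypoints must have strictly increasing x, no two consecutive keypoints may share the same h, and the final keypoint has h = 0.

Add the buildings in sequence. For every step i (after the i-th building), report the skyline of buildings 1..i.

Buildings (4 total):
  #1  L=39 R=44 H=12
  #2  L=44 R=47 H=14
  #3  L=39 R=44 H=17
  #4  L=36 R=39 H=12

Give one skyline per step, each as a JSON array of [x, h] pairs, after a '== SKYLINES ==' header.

== SKYLINES ==
[[39,12],[44,0]]
[[39,12],[44,14],[47,0]]
[[39,17],[44,14],[47,0]]
[[36,12],[39,17],[44,14],[47,0]]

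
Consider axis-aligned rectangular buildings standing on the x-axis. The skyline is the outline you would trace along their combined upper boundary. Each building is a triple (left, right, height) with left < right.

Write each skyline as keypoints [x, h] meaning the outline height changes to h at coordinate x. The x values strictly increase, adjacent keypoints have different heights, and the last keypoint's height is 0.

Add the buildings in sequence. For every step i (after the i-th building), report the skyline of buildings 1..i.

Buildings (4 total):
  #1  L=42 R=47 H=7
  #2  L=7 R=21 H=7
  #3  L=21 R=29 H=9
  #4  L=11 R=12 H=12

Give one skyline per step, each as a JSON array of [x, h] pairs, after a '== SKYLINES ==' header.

== SKYLINES ==
[[42,7],[47,0]]
[[7,7],[21,0],[42,7],[47,0]]
[[7,7],[21,9],[29,0],[42,7],[47,0]]
[[7,7],[11,12],[12,7],[21,9],[29,0],[42,7],[47,0]]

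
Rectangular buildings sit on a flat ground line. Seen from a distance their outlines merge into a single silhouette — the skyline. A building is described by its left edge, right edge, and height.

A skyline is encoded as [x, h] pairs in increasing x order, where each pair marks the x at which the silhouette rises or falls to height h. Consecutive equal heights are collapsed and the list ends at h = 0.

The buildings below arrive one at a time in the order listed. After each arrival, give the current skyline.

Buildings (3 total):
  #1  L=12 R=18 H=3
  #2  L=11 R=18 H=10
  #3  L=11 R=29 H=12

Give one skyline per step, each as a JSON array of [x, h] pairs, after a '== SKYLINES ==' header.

== SKYLINES ==
[[12,3],[18,0]]
[[11,10],[18,0]]
[[11,12],[29,0]]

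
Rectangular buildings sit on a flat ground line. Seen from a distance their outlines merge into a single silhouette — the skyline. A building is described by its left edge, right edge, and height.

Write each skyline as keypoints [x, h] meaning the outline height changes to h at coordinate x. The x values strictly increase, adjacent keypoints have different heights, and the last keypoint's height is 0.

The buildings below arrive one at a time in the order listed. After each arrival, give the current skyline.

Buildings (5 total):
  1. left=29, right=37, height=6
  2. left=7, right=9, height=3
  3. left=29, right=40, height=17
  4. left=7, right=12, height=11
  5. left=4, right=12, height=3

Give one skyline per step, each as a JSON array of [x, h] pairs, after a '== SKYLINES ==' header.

== SKYLINES ==
[[29,6],[37,0]]
[[7,3],[9,0],[29,6],[37,0]]
[[7,3],[9,0],[29,17],[40,0]]
[[7,11],[12,0],[29,17],[40,0]]
[[4,3],[7,11],[12,0],[29,17],[40,0]]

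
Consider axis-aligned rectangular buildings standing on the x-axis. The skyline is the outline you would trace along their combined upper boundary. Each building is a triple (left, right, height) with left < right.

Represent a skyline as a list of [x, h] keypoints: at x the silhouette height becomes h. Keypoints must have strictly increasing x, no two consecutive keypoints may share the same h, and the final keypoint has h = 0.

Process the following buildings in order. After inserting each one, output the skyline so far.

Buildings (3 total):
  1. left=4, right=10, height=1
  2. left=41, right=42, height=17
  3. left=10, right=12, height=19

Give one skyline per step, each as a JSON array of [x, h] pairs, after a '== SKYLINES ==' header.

== SKYLINES ==
[[4,1],[10,0]]
[[4,1],[10,0],[41,17],[42,0]]
[[4,1],[10,19],[12,0],[41,17],[42,0]]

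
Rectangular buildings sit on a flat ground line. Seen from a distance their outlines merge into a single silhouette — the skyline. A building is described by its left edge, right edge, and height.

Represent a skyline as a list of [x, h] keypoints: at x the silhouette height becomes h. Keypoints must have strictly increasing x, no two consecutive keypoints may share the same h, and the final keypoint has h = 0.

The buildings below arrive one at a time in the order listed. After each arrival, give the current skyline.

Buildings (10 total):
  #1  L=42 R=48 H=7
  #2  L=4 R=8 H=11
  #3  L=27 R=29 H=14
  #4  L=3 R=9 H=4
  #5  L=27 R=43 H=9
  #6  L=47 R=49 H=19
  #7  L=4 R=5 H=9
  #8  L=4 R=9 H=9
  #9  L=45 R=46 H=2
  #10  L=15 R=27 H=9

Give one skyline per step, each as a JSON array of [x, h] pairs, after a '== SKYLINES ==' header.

== SKYLINES ==
[[42,7],[48,0]]
[[4,11],[8,0],[42,7],[48,0]]
[[4,11],[8,0],[27,14],[29,0],[42,7],[48,0]]
[[3,4],[4,11],[8,4],[9,0],[27,14],[29,0],[42,7],[48,0]]
[[3,4],[4,11],[8,4],[9,0],[27,14],[29,9],[43,7],[48,0]]
[[3,4],[4,11],[8,4],[9,0],[27,14],[29,9],[43,7],[47,19],[49,0]]
[[3,4],[4,11],[8,4],[9,0],[27,14],[29,9],[43,7],[47,19],[49,0]]
[[3,4],[4,11],[8,9],[9,0],[27,14],[29,9],[43,7],[47,19],[49,0]]
[[3,4],[4,11],[8,9],[9,0],[27,14],[29,9],[43,7],[47,19],[49,0]]
[[3,4],[4,11],[8,9],[9,0],[15,9],[27,14],[29,9],[43,7],[47,19],[49,0]]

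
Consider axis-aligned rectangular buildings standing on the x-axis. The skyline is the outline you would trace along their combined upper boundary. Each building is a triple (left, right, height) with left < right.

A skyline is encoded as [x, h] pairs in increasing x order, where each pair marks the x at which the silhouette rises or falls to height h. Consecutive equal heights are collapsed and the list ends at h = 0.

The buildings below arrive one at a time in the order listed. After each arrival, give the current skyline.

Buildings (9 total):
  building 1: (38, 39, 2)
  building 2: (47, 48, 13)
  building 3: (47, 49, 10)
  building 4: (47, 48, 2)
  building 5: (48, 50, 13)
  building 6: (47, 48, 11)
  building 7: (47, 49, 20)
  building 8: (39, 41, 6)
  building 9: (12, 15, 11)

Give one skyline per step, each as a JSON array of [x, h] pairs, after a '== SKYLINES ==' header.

== SKYLINES ==
[[38,2],[39,0]]
[[38,2],[39,0],[47,13],[48,0]]
[[38,2],[39,0],[47,13],[48,10],[49,0]]
[[38,2],[39,0],[47,13],[48,10],[49,0]]
[[38,2],[39,0],[47,13],[50,0]]
[[38,2],[39,0],[47,13],[50,0]]
[[38,2],[39,0],[47,20],[49,13],[50,0]]
[[38,2],[39,6],[41,0],[47,20],[49,13],[50,0]]
[[12,11],[15,0],[38,2],[39,6],[41,0],[47,20],[49,13],[50,0]]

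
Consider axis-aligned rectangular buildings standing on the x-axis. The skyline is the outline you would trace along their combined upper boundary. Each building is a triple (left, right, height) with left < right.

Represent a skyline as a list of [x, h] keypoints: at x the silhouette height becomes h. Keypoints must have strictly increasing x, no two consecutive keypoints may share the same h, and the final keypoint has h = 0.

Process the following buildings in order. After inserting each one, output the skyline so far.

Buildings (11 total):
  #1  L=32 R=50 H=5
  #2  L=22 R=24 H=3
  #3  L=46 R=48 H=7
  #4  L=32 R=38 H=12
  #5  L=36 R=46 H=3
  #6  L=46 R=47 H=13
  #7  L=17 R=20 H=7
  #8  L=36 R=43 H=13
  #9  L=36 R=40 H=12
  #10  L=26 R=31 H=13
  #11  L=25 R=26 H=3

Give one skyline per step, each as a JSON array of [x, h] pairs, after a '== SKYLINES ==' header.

== SKYLINES ==
[[32,5],[50,0]]
[[22,3],[24,0],[32,5],[50,0]]
[[22,3],[24,0],[32,5],[46,7],[48,5],[50,0]]
[[22,3],[24,0],[32,12],[38,5],[46,7],[48,5],[50,0]]
[[22,3],[24,0],[32,12],[38,5],[46,7],[48,5],[50,0]]
[[22,3],[24,0],[32,12],[38,5],[46,13],[47,7],[48,5],[50,0]]
[[17,7],[20,0],[22,3],[24,0],[32,12],[38,5],[46,13],[47,7],[48,5],[50,0]]
[[17,7],[20,0],[22,3],[24,0],[32,12],[36,13],[43,5],[46,13],[47,7],[48,5],[50,0]]
[[17,7],[20,0],[22,3],[24,0],[32,12],[36,13],[43,5],[46,13],[47,7],[48,5],[50,0]]
[[17,7],[20,0],[22,3],[24,0],[26,13],[31,0],[32,12],[36,13],[43,5],[46,13],[47,7],[48,5],[50,0]]
[[17,7],[20,0],[22,3],[24,0],[25,3],[26,13],[31,0],[32,12],[36,13],[43,5],[46,13],[47,7],[48,5],[50,0]]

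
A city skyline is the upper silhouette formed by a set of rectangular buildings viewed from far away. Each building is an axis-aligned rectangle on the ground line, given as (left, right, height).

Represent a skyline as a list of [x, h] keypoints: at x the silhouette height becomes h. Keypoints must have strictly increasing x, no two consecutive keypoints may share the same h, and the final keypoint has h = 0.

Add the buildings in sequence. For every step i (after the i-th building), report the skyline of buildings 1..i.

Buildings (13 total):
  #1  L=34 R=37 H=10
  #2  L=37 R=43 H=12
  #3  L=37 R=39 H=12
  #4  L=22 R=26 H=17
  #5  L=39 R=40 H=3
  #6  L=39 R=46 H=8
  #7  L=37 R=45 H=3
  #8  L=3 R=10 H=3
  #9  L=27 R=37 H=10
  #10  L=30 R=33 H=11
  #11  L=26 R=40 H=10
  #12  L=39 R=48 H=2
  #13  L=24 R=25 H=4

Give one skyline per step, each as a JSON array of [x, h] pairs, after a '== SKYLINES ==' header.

== SKYLINES ==
[[34,10],[37,0]]
[[34,10],[37,12],[43,0]]
[[34,10],[37,12],[43,0]]
[[22,17],[26,0],[34,10],[37,12],[43,0]]
[[22,17],[26,0],[34,10],[37,12],[43,0]]
[[22,17],[26,0],[34,10],[37,12],[43,8],[46,0]]
[[22,17],[26,0],[34,10],[37,12],[43,8],[46,0]]
[[3,3],[10,0],[22,17],[26,0],[34,10],[37,12],[43,8],[46,0]]
[[3,3],[10,0],[22,17],[26,0],[27,10],[37,12],[43,8],[46,0]]
[[3,3],[10,0],[22,17],[26,0],[27,10],[30,11],[33,10],[37,12],[43,8],[46,0]]
[[3,3],[10,0],[22,17],[26,10],[30,11],[33,10],[37,12],[43,8],[46,0]]
[[3,3],[10,0],[22,17],[26,10],[30,11],[33,10],[37,12],[43,8],[46,2],[48,0]]
[[3,3],[10,0],[22,17],[26,10],[30,11],[33,10],[37,12],[43,8],[46,2],[48,0]]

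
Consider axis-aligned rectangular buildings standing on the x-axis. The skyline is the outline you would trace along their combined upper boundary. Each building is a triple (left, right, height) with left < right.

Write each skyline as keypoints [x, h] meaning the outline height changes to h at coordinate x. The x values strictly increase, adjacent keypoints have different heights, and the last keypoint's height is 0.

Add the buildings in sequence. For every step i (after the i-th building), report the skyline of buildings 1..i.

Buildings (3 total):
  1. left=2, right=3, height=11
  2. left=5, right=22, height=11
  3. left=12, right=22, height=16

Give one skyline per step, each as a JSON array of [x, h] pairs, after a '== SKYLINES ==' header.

== SKYLINES ==
[[2,11],[3,0]]
[[2,11],[3,0],[5,11],[22,0]]
[[2,11],[3,0],[5,11],[12,16],[22,0]]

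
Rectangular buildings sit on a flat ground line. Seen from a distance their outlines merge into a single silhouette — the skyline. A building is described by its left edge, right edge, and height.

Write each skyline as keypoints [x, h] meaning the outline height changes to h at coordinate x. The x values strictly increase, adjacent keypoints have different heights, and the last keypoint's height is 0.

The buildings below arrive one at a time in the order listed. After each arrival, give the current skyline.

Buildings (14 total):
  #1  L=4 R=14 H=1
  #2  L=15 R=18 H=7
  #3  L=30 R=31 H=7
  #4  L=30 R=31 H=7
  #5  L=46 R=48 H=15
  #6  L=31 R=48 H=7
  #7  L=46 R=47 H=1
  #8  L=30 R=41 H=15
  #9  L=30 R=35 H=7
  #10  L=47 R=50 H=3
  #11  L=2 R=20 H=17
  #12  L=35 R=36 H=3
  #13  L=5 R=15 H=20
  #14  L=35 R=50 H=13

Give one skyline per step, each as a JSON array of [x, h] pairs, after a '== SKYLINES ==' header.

== SKYLINES ==
[[4,1],[14,0]]
[[4,1],[14,0],[15,7],[18,0]]
[[4,1],[14,0],[15,7],[18,0],[30,7],[31,0]]
[[4,1],[14,0],[15,7],[18,0],[30,7],[31,0]]
[[4,1],[14,0],[15,7],[18,0],[30,7],[31,0],[46,15],[48,0]]
[[4,1],[14,0],[15,7],[18,0],[30,7],[46,15],[48,0]]
[[4,1],[14,0],[15,7],[18,0],[30,7],[46,15],[48,0]]
[[4,1],[14,0],[15,7],[18,0],[30,15],[41,7],[46,15],[48,0]]
[[4,1],[14,0],[15,7],[18,0],[30,15],[41,7],[46,15],[48,0]]
[[4,1],[14,0],[15,7],[18,0],[30,15],[41,7],[46,15],[48,3],[50,0]]
[[2,17],[20,0],[30,15],[41,7],[46,15],[48,3],[50,0]]
[[2,17],[20,0],[30,15],[41,7],[46,15],[48,3],[50,0]]
[[2,17],[5,20],[15,17],[20,0],[30,15],[41,7],[46,15],[48,3],[50,0]]
[[2,17],[5,20],[15,17],[20,0],[30,15],[41,13],[46,15],[48,13],[50,0]]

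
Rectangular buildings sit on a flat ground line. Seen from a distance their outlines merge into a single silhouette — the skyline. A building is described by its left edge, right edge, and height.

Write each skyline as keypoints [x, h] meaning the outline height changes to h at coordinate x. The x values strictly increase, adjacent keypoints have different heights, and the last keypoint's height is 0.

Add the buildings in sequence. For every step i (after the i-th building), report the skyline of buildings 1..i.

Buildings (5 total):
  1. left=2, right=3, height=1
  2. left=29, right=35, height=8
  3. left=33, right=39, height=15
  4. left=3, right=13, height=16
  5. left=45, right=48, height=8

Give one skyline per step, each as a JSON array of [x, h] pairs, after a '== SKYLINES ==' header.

== SKYLINES ==
[[2,1],[3,0]]
[[2,1],[3,0],[29,8],[35,0]]
[[2,1],[3,0],[29,8],[33,15],[39,0]]
[[2,1],[3,16],[13,0],[29,8],[33,15],[39,0]]
[[2,1],[3,16],[13,0],[29,8],[33,15],[39,0],[45,8],[48,0]]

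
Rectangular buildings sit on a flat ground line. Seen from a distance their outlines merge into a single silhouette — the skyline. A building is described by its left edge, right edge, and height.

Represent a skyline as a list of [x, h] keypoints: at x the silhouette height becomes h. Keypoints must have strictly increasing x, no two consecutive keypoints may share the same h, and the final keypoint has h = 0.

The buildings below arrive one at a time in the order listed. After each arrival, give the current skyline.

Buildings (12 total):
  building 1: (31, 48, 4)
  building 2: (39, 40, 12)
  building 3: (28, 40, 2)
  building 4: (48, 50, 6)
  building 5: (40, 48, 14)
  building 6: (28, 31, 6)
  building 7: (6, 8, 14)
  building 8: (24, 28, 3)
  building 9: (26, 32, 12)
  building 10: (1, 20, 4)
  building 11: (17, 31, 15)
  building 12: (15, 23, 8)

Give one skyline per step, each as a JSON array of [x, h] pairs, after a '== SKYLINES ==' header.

== SKYLINES ==
[[31,4],[48,0]]
[[31,4],[39,12],[40,4],[48,0]]
[[28,2],[31,4],[39,12],[40,4],[48,0]]
[[28,2],[31,4],[39,12],[40,4],[48,6],[50,0]]
[[28,2],[31,4],[39,12],[40,14],[48,6],[50,0]]
[[28,6],[31,4],[39,12],[40,14],[48,6],[50,0]]
[[6,14],[8,0],[28,6],[31,4],[39,12],[40,14],[48,6],[50,0]]
[[6,14],[8,0],[24,3],[28,6],[31,4],[39,12],[40,14],[48,6],[50,0]]
[[6,14],[8,0],[24,3],[26,12],[32,4],[39,12],[40,14],[48,6],[50,0]]
[[1,4],[6,14],[8,4],[20,0],[24,3],[26,12],[32,4],[39,12],[40,14],[48,6],[50,0]]
[[1,4],[6,14],[8,4],[17,15],[31,12],[32,4],[39,12],[40,14],[48,6],[50,0]]
[[1,4],[6,14],[8,4],[15,8],[17,15],[31,12],[32,4],[39,12],[40,14],[48,6],[50,0]]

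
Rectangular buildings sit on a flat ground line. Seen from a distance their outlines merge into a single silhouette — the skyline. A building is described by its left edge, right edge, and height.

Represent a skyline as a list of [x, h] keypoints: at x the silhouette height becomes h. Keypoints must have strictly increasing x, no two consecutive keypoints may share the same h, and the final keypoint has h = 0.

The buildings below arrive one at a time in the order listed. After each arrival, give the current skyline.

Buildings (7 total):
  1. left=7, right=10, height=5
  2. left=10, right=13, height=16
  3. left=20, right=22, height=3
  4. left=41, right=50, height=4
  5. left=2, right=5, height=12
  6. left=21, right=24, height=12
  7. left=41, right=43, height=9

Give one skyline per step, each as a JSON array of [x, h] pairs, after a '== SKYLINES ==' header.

== SKYLINES ==
[[7,5],[10,0]]
[[7,5],[10,16],[13,0]]
[[7,5],[10,16],[13,0],[20,3],[22,0]]
[[7,5],[10,16],[13,0],[20,3],[22,0],[41,4],[50,0]]
[[2,12],[5,0],[7,5],[10,16],[13,0],[20,3],[22,0],[41,4],[50,0]]
[[2,12],[5,0],[7,5],[10,16],[13,0],[20,3],[21,12],[24,0],[41,4],[50,0]]
[[2,12],[5,0],[7,5],[10,16],[13,0],[20,3],[21,12],[24,0],[41,9],[43,4],[50,0]]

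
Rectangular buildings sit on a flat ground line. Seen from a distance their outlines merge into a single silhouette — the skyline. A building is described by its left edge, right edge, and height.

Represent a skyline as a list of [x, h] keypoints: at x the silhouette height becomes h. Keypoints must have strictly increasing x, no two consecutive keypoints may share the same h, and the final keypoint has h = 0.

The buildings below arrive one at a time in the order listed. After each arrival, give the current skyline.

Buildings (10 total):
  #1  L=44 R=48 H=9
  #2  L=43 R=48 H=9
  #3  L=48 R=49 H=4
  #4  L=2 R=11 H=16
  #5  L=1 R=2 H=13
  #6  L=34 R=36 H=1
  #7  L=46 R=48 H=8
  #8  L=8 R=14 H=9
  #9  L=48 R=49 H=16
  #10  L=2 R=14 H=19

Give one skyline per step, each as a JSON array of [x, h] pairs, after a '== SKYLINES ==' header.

== SKYLINES ==
[[44,9],[48,0]]
[[43,9],[48,0]]
[[43,9],[48,4],[49,0]]
[[2,16],[11,0],[43,9],[48,4],[49,0]]
[[1,13],[2,16],[11,0],[43,9],[48,4],[49,0]]
[[1,13],[2,16],[11,0],[34,1],[36,0],[43,9],[48,4],[49,0]]
[[1,13],[2,16],[11,0],[34,1],[36,0],[43,9],[48,4],[49,0]]
[[1,13],[2,16],[11,9],[14,0],[34,1],[36,0],[43,9],[48,4],[49,0]]
[[1,13],[2,16],[11,9],[14,0],[34,1],[36,0],[43,9],[48,16],[49,0]]
[[1,13],[2,19],[14,0],[34,1],[36,0],[43,9],[48,16],[49,0]]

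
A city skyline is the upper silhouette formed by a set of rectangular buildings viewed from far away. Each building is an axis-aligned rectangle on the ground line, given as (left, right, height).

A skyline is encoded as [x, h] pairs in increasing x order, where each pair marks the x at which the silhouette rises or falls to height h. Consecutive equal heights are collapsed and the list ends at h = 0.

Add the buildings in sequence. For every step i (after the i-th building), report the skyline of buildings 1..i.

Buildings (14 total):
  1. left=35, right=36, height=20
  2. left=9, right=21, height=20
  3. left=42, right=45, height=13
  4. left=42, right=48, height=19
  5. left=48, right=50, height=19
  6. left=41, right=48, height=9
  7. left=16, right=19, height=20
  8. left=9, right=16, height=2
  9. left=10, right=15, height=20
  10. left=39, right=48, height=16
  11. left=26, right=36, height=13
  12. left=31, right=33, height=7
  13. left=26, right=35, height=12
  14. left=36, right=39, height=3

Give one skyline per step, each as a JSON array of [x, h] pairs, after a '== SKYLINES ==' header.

== SKYLINES ==
[[35,20],[36,0]]
[[9,20],[21,0],[35,20],[36,0]]
[[9,20],[21,0],[35,20],[36,0],[42,13],[45,0]]
[[9,20],[21,0],[35,20],[36,0],[42,19],[48,0]]
[[9,20],[21,0],[35,20],[36,0],[42,19],[50,0]]
[[9,20],[21,0],[35,20],[36,0],[41,9],[42,19],[50,0]]
[[9,20],[21,0],[35,20],[36,0],[41,9],[42,19],[50,0]]
[[9,20],[21,0],[35,20],[36,0],[41,9],[42,19],[50,0]]
[[9,20],[21,0],[35,20],[36,0],[41,9],[42,19],[50,0]]
[[9,20],[21,0],[35,20],[36,0],[39,16],[42,19],[50,0]]
[[9,20],[21,0],[26,13],[35,20],[36,0],[39,16],[42,19],[50,0]]
[[9,20],[21,0],[26,13],[35,20],[36,0],[39,16],[42,19],[50,0]]
[[9,20],[21,0],[26,13],[35,20],[36,0],[39,16],[42,19],[50,0]]
[[9,20],[21,0],[26,13],[35,20],[36,3],[39,16],[42,19],[50,0]]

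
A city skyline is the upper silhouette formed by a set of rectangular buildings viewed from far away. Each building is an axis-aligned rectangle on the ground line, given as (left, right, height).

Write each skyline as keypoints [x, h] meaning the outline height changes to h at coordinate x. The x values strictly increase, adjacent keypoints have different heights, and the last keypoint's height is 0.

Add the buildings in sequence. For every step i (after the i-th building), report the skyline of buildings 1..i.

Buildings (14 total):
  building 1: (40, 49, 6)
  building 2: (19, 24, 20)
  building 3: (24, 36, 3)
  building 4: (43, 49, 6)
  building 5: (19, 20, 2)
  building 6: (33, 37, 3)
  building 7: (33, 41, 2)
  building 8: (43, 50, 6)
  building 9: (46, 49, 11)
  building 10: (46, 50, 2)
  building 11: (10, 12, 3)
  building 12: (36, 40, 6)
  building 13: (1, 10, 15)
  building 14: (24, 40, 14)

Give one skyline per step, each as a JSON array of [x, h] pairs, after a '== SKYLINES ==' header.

== SKYLINES ==
[[40,6],[49,0]]
[[19,20],[24,0],[40,6],[49,0]]
[[19,20],[24,3],[36,0],[40,6],[49,0]]
[[19,20],[24,3],[36,0],[40,6],[49,0]]
[[19,20],[24,3],[36,0],[40,6],[49,0]]
[[19,20],[24,3],[37,0],[40,6],[49,0]]
[[19,20],[24,3],[37,2],[40,6],[49,0]]
[[19,20],[24,3],[37,2],[40,6],[50,0]]
[[19,20],[24,3],[37,2],[40,6],[46,11],[49,6],[50,0]]
[[19,20],[24,3],[37,2],[40,6],[46,11],[49,6],[50,0]]
[[10,3],[12,0],[19,20],[24,3],[37,2],[40,6],[46,11],[49,6],[50,0]]
[[10,3],[12,0],[19,20],[24,3],[36,6],[46,11],[49,6],[50,0]]
[[1,15],[10,3],[12,0],[19,20],[24,3],[36,6],[46,11],[49,6],[50,0]]
[[1,15],[10,3],[12,0],[19,20],[24,14],[40,6],[46,11],[49,6],[50,0]]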